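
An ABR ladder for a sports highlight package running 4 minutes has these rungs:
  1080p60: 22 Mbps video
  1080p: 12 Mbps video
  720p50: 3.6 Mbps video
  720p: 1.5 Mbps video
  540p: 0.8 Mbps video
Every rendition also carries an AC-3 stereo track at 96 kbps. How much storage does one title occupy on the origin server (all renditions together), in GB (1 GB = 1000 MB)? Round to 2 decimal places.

4 min = 240 s
Audio: 96 kbps = 0.096 Mbps.
Sum of rendition bitrates: (22+0.096) + (12+0.096) + (3.6+0.096) + (1.5+0.096) + (0.8+0.096) = 40.380 Mbps.
× 240 s = 9,691 Mb = 1,211 MB = 1.211 GB.

1.21 GB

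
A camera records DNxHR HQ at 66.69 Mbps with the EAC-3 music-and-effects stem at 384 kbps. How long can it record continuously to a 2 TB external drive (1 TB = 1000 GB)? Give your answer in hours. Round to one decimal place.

Audio: 384 kbps = 0.384 Mbps.
Total bitrate: 66.69 + 0.384 = 67.074 Mbps.
Capacity: 2 TB = 16,000,000 Mb.
Recording time: 16,000,000 / 67.074 = 238,543 s ≈ 66.3 hours.

66.3 hours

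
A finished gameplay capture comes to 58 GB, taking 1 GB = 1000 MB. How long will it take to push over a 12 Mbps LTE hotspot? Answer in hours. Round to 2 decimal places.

File: 58 GB = 464000.0 Mb.
At 12 Mbps: 464000.0 / 12 = 38666.7 s ≈ 10.7 hours.

10.74 hours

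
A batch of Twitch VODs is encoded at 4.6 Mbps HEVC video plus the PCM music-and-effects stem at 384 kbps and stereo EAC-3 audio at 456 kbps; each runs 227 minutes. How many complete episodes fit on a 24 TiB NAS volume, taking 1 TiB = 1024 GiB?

227 min = 13620 s
Audio total: 384 + 456 = 840 kbps = 0.840 Mbps.
Total bitrate: 5.440 Mbps.
Per item: 5.440 Mbps × 13620 s = 74,093 Mb = 9,262 MB.
Capacity: 24 TiB = 211,106,233 Mb; 2849.21 items → 2849 complete.

2849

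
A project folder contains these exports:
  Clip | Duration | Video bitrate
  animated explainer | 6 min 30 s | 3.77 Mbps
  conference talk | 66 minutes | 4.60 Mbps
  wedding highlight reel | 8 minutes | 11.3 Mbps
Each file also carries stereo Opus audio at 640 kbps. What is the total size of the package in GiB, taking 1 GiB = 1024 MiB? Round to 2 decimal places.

Audio: 640 kbps = 0.640 Mbps.
animated explainer: 4.410 Mbps × 390 s = 1719.9 Mb
conference talk: 5.240 Mbps × 3960 s = 20750.4 Mb
wedding highlight reel: 11.940 Mbps × 480 s = 5731.2 Mb
Total: 28201.5 Mb = 3525.2 MB.
= 3.283 GiB.

3.28 GiB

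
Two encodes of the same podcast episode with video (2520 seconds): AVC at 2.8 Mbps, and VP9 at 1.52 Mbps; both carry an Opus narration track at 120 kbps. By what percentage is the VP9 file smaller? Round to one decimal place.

43.8%

Audio: 120 kbps = 0.120 Mbps.
AVC: 2.920 Mbps × 2520 s = 7358.4 Mb = 0.920 GB.
VP9: 1.640 Mbps × 2520 s = 4132.8 Mb = 0.517 GB.
Reduction: (1 − 0.517/0.920) × 100 = 43.84%.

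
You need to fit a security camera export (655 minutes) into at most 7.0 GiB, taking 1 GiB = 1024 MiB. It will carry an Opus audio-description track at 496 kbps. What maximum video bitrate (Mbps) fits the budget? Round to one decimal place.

Budget: 7.0 GiB = 60129.5 Mb.
655 min = 39300 s
Total bitrate budget: 60129.5 Mb / 39300 s = 1.530 Mbps.
Audio: 496 kbps = 0.496 Mbps.
Video: 1.530 − 0.496 = 1.034 Mbps.

1.0 Mbps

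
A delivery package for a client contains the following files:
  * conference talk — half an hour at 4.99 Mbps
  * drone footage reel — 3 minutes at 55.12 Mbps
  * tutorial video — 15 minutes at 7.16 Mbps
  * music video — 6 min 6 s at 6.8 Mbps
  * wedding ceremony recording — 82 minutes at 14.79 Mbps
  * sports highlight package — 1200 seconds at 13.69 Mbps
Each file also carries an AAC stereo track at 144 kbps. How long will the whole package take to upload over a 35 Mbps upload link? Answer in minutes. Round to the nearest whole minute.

Audio: 144 kbps = 0.144 Mbps.
conference talk: 5.134 Mbps × 1800 s = 9241.2 Mb
drone footage reel: 55.264 Mbps × 180 s = 9947.5 Mb
tutorial video: 7.304 Mbps × 900 s = 6573.6 Mb
music video: 6.944 Mbps × 366 s = 2541.5 Mb
wedding ceremony recording: 14.934 Mbps × 4920 s = 73475.3 Mb
sports highlight package: 13.834 Mbps × 1200 s = 16600.8 Mb
Total: 118379.9 Mb = 14797.5 MB.
At 35 Mbps: 118379.9 / 35 = 3382 s ≈ 56.4 minutes.

56 minutes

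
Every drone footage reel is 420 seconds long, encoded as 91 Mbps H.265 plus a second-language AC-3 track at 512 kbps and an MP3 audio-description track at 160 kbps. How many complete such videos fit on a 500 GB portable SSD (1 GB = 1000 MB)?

Audio total: 512 + 160 = 672 kbps = 0.672 Mbps.
Total bitrate: 91.672 Mbps.
Per item: 91.672 Mbps × 420 s = 38,502 Mb = 4,813 MB.
Capacity: 500 GB = 4,000,000 Mb; 103.89 items → 103 complete.

103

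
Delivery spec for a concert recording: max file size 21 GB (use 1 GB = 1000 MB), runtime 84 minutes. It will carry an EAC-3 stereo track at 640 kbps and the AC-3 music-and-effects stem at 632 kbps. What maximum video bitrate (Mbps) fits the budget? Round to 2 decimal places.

32.06 Mbps

Budget: 21 GB = 168000.0 Mb.
84 min = 5040 s
Total bitrate budget: 168000.0 Mb / 5040 s = 33.333 Mbps.
Audio total: 640 + 632 = 1272 kbps = 1.272 Mbps.
Video: 33.333 − 1.272 = 32.061 Mbps.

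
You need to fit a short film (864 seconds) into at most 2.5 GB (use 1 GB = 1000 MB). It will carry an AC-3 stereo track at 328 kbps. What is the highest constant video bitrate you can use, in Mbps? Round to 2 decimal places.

22.82 Mbps

Budget: 2.5 GB = 20000.0 Mb.
Total bitrate budget: 20000.0 Mb / 864 s = 23.148 Mbps.
Audio: 328 kbps = 0.328 Mbps.
Video: 23.148 − 0.328 = 22.820 Mbps.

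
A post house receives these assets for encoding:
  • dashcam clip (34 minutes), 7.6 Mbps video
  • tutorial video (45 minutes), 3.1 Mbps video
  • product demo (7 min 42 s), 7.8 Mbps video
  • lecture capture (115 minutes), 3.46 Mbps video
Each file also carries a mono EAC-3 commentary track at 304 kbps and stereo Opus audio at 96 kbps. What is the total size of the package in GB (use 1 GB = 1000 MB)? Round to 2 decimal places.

7.02 GB

Audio total: 304 + 96 = 400 kbps = 0.400 Mbps.
dashcam clip: 8.000 Mbps × 2040 s = 16320.0 Mb
tutorial video: 3.500 Mbps × 2700 s = 9450.0 Mb
product demo: 8.200 Mbps × 462 s = 3788.4 Mb
lecture capture: 3.860 Mbps × 6900 s = 26634.0 Mb
Total: 56192.4 Mb = 7024.1 MB.
= 7.024 GB.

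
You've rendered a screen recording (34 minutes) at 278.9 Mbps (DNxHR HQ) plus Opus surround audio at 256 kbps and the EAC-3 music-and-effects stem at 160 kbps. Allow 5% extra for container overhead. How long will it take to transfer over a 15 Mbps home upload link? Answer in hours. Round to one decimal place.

11.1 hours

34 min = 2040 s
Audio total: 256 + 160 = 416 kbps = 0.416 Mbps.
Total bitrate: 279.316 Mbps.
File: 279.316 Mbps × 2040 s = 569804.6 Mb.
With 5% container overhead: ×1.05. → 598294.9 Mb.
At 15 Mbps: 598294.9 / 15 = 39886.3 s ≈ 11.1 hours.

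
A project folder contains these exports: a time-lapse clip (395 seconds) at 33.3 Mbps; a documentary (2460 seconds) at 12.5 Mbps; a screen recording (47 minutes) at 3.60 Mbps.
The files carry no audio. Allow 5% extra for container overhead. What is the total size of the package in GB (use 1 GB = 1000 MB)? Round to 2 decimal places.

7.09 GB

time-lapse clip: 33.300 Mbps × 395 s × 1.05 = 13811.2 Mb
documentary: 12.500 Mbps × 2460 s × 1.05 = 32287.5 Mb
screen recording: 3.600 Mbps × 2820 s × 1.05 = 10659.6 Mb
Total: 56758.3 Mb = 7094.8 MB.
= 7.095 GB.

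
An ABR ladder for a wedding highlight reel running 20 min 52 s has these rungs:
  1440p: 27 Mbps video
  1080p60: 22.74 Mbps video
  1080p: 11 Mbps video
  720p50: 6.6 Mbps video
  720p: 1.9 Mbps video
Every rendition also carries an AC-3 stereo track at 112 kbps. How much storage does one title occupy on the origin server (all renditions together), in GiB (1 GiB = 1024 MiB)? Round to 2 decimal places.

10.17 GiB

20 min 52 s = 1252 s
Audio: 112 kbps = 0.112 Mbps.
Sum of rendition bitrates: (27+0.112) + (22.74+0.112) + (11+0.112) + (6.6+0.112) + (1.9+0.112) = 69.800 Mbps.
× 1252 s = 87,390 Mb = 10,924 MB = 10.17 GiB.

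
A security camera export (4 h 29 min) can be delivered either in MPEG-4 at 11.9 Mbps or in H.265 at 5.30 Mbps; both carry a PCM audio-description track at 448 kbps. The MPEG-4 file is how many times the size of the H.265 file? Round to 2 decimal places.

4 h 29 min = 269 min = 16140 s
Audio: 448 kbps = 0.448 Mbps.
MPEG-4: 12.348 Mbps × 16140 s = 199296.7 Mb = 23.201 GiB.
H.265: 5.748 Mbps × 16140 s = 92772.7 Mb = 10.800 GiB.
Ratio: 23.201 / 10.800 = 2.148.

2.15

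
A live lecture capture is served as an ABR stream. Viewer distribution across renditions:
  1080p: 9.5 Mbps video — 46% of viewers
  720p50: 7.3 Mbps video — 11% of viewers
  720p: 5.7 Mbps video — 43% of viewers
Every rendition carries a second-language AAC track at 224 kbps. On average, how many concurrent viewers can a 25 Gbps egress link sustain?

Audio: 224 kbps = 0.224 Mbps.
Average per-viewer bitrate: 0.46×9.724 + 0.11×7.524 + 0.43×5.924 = 7.848 Mbps.
25 Gbps = 25,000 Mbps; 25,000 / 7.848 = 3185.52 → 3185.

3185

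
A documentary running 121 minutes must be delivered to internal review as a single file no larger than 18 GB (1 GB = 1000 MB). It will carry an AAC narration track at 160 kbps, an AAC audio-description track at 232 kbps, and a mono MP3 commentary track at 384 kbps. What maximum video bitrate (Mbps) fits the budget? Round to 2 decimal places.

19.06 Mbps

Budget: 18 GB = 144000.0 Mb.
121 min = 7260 s
Total bitrate budget: 144000.0 Mb / 7260 s = 19.835 Mbps.
Audio total: 160 + 232 + 384 = 776 kbps = 0.776 Mbps.
Video: 19.835 − 0.776 = 19.059 Mbps.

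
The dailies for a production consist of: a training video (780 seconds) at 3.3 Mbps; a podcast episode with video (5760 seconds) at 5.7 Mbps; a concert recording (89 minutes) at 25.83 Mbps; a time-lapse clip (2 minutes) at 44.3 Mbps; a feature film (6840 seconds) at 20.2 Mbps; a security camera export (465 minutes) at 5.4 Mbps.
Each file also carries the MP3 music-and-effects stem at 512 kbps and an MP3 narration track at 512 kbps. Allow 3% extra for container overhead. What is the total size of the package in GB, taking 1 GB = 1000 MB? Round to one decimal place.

66.4 GB

Audio total: 512 + 512 = 1024 kbps = 1.024 Mbps.
training video: 4.324 Mbps × 780 s × 1.03 = 3473.9 Mb
podcast episode with video: 6.724 Mbps × 5760 s × 1.03 = 39892.1 Mb
concert recording: 26.854 Mbps × 5340 s × 1.03 = 147702.4 Mb
time-lapse clip: 45.324 Mbps × 120 s × 1.03 = 5602.0 Mb
feature film: 21.224 Mbps × 6840 s × 1.03 = 149527.3 Mb
security camera export: 6.424 Mbps × 27900 s × 1.03 = 184606.5 Mb
Total: 530804.3 Mb = 66350.5 MB.
= 66.35 GB.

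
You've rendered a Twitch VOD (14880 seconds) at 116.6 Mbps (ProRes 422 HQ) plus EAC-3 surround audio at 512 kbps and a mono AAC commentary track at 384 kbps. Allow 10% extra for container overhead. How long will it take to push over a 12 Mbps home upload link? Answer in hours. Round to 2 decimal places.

44.52 hours

Audio total: 512 + 384 = 896 kbps = 0.896 Mbps.
Total bitrate: 117.496 Mbps.
File: 117.496 Mbps × 14880 s = 1748340.5 Mb.
With 10% container overhead: ×1.10. → 1923174.5 Mb.
At 12 Mbps: 1923174.5 / 12 = 160264.5 s ≈ 44.5 hours.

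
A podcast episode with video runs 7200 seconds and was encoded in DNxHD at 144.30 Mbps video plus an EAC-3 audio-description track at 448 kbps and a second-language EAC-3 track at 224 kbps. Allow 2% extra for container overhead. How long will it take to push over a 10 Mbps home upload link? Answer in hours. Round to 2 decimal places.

Audio total: 448 + 224 = 672 kbps = 0.672 Mbps.
Total bitrate: 144.972 Mbps.
File: 144.972 Mbps × 7200 s = 1043798.4 Mb.
With 2% container overhead: ×1.02. → 1064674.4 Mb.
At 10 Mbps: 1064674.4 / 10 = 106467.4 s ≈ 29.6 hours.

29.57 hours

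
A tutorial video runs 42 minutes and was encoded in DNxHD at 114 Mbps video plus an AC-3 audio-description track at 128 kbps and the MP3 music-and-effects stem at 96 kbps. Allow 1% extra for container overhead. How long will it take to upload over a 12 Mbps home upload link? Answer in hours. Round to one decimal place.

6.7 hours

42 min = 2520 s
Audio total: 128 + 96 = 224 kbps = 0.224 Mbps.
Total bitrate: 114.224 Mbps.
File: 114.224 Mbps × 2520 s = 287844.5 Mb.
With 1% container overhead: ×1.01. → 290722.9 Mb.
At 12 Mbps: 290722.9 / 12 = 24226.9 s ≈ 6.73 hours.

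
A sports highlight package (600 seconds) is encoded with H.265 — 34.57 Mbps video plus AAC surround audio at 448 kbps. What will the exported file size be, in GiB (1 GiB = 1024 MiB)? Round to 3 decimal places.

Audio: 448 kbps = 0.448 Mbps.
Total bitrate: 34.57 + 0.448 = 35.018 Mbps.
Stream data: 35.018 Mbps × 600 s = 21010.8 Mb.
21,011 Mb = 2,626,350,000 bytes ÷ 1,073,741,824 = 2.446 GiB.

2.446 GiB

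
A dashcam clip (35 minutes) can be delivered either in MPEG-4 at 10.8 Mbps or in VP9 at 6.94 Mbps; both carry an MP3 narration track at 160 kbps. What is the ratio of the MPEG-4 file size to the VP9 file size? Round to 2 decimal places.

1.54

35 min = 2100 s
Audio: 160 kbps = 0.160 Mbps.
MPEG-4: 10.960 Mbps × 2100 s = 23016.0 Mb = 2.877 GB.
VP9: 7.100 Mbps × 2100 s = 14910.0 Mb = 1.864 GB.
Ratio: 2.877 / 1.864 = 1.544.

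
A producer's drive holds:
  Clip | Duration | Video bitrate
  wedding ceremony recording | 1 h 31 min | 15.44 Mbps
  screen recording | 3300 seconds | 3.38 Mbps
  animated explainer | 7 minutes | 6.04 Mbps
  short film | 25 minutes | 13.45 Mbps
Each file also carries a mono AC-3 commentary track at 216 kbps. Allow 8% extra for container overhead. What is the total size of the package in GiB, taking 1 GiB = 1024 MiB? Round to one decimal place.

Audio: 216 kbps = 0.216 Mbps.
wedding ceremony recording: 15.656 Mbps × 5460 s × 1.08 = 92320.3 Mb
screen recording: 3.596 Mbps × 3300 s × 1.08 = 12816.1 Mb
animated explainer: 6.256 Mbps × 420 s × 1.08 = 2837.7 Mb
short film: 13.666 Mbps × 1500 s × 1.08 = 22138.9 Mb
Total: 130113.1 Mb = 16264.1 MB.
= 15.15 GiB.

15.1 GiB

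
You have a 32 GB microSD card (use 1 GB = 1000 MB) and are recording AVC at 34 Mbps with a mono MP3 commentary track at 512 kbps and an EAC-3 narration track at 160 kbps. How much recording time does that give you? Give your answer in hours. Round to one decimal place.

Audio total: 512 + 160 = 672 kbps = 0.672 Mbps.
Total bitrate: 34 + 0.672 = 34.672 Mbps.
Capacity: 32 GB = 256,000 Mb.
Recording time: 256,000 / 34.672 = 7,383 s ≈ 2.05 hours.

2.1 hours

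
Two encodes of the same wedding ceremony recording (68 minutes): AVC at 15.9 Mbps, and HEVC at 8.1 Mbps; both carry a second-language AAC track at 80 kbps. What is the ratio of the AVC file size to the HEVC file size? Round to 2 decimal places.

1.95

68 min = 4080 s
Audio: 80 kbps = 0.080 Mbps.
AVC: 15.980 Mbps × 4080 s = 65198.4 Mb = 7.590 GiB.
HEVC: 8.180 Mbps × 4080 s = 33374.4 Mb = 3.885 GiB.
Ratio: 7.590 / 3.885 = 1.954.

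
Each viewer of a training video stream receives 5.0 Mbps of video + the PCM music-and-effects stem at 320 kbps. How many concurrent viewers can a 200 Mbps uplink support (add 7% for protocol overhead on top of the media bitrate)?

35

Audio: 320 kbps = 0.320 Mbps.
Per-viewer media rate: 5.320 Mbps.
On the wire with 7% overhead: 5.692 Mbps.
200 Mbps = 200.0 Mbps; 200.0 / 5.692 = 35.13 → 35 viewers.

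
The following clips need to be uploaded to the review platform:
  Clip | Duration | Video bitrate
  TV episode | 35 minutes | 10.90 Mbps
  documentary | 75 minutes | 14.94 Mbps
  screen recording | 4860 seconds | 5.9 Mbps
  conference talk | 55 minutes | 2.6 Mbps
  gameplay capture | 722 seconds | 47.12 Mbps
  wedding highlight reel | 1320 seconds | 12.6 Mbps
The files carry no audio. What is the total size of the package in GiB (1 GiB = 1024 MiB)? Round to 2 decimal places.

TV episode: 10.900 Mbps × 2100 s = 22890.0 Mb
documentary: 14.940 Mbps × 4500 s = 67230.0 Mb
screen recording: 5.900 Mbps × 4860 s = 28674.0 Mb
conference talk: 2.600 Mbps × 3300 s = 8580.0 Mb
gameplay capture: 47.120 Mbps × 722 s = 34020.6 Mb
wedding highlight reel: 12.600 Mbps × 1320 s = 16632.0 Mb
Total: 178026.6 Mb = 22253.3 MB.
= 20.73 GiB.

20.73 GiB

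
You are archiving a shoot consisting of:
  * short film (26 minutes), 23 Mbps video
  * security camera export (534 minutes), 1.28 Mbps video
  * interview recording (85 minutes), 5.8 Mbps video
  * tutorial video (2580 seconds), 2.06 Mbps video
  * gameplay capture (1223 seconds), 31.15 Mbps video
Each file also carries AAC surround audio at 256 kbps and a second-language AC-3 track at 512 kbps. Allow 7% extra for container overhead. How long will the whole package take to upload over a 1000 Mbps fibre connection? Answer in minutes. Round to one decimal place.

Audio total: 256 + 512 = 768 kbps = 0.768 Mbps.
short film: 23.768 Mbps × 1560 s × 1.07 = 39673.5 Mb
security camera export: 2.048 Mbps × 32040 s × 1.07 = 70211.2 Mb
interview recording: 6.568 Mbps × 5100 s × 1.07 = 35841.6 Mb
tutorial video: 2.828 Mbps × 2580 s × 1.07 = 7807.0 Mb
gameplay capture: 31.918 Mbps × 1223 s × 1.07 = 41768.2 Mb
Total: 195301.5 Mb = 24412.7 MB.
At 1000 Mbps: 195301.5 / 1000 = 195 s ≈ 3.26 minutes.

3.3 minutes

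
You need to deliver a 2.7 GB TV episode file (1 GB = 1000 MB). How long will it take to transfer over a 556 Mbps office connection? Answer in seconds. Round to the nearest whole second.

39 seconds

File: 2.7 GB = 21600.0 Mb.
At 556 Mbps: 21600.0 / 556 = 38.8 s ≈ 38.8 seconds.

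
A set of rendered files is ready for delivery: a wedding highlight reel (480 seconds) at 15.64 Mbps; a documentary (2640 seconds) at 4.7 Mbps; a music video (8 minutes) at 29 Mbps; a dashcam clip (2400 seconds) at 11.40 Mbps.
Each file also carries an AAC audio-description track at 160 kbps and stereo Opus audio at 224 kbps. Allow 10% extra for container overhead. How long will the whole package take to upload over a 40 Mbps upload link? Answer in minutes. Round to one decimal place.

Audio total: 160 + 224 = 384 kbps = 0.384 Mbps.
wedding highlight reel: 16.024 Mbps × 480 s × 1.10 = 8460.7 Mb
documentary: 5.084 Mbps × 2640 s × 1.10 = 14763.9 Mb
music video: 29.384 Mbps × 480 s × 1.10 = 15514.8 Mb
dashcam clip: 11.784 Mbps × 2400 s × 1.10 = 31109.8 Mb
Total: 69849.1 Mb = 8731.1 MB.
At 40 Mbps: 69849.1 / 40 = 1746 s ≈ 29.1 minutes.

29.1 minutes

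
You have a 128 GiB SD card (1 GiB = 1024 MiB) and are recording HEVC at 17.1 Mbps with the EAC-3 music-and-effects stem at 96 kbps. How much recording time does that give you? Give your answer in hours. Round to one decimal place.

Audio: 96 kbps = 0.096 Mbps.
Total bitrate: 17.1 + 0.096 = 17.196 Mbps.
Capacity: 128 GiB = 1,099,512 Mb.
Recording time: 1,099,512 / 17.196 = 63,940 s ≈ 17.8 hours.

17.8 hours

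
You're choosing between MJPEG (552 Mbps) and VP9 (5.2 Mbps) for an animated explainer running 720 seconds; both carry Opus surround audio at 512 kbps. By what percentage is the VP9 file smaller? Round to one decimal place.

Audio: 512 kbps = 0.512 Mbps.
MJPEG: 552.512 Mbps × 720 s = 397808.6 Mb = 46.311 GiB.
VP9: 5.712 Mbps × 720 s = 4112.6 Mb = 0.479 GiB.
Reduction: (1 − 0.479/46.311) × 100 = 98.97%.

99.0%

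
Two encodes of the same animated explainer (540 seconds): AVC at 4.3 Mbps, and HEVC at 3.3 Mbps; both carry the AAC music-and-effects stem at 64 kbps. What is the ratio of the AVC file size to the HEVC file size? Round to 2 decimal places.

Audio: 64 kbps = 0.064 Mbps.
AVC: 4.364 Mbps × 540 s = 2356.6 Mb = 294.570 MB.
HEVC: 3.364 Mbps × 540 s = 1816.6 Mb = 227.070 MB.
Ratio: 294.570 / 227.070 = 1.297.

1.30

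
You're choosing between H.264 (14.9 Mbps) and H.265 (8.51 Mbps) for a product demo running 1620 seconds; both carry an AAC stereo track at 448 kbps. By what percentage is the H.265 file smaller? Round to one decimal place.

Audio: 448 kbps = 0.448 Mbps.
H.264: 15.348 Mbps × 1620 s = 24863.8 Mb = 3.108 GB.
H.265: 8.958 Mbps × 1620 s = 14512.0 Mb = 1.814 GB.
Reduction: (1 − 1.814/3.108) × 100 = 41.63%.

41.6%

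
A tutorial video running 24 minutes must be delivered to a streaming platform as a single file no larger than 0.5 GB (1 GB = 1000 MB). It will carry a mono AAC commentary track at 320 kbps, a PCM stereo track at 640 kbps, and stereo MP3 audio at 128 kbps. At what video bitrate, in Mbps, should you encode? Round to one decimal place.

1.7 Mbps

Budget: 0.5 GB = 4000.0 Mb.
24 min = 1440 s
Total bitrate budget: 4000.0 Mb / 1440 s = 2.778 Mbps.
Audio total: 320 + 640 + 128 = 1088 kbps = 1.088 Mbps.
Video: 2.778 − 1.088 = 1.690 Mbps.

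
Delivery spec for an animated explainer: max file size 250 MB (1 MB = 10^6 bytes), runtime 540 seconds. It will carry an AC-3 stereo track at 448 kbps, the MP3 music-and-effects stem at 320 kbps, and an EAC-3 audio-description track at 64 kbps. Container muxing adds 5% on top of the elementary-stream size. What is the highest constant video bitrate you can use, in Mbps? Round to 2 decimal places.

2.70 Mbps

Budget: 250 MB = 2000.0 Mb.
Stream payload after overhead: 2000.0 / 1.05 = 1904.8 Mb.
Total bitrate budget: 1904.8 Mb / 540 s = 3.527 Mbps.
Audio total: 448 + 320 + 64 = 832 kbps = 0.832 Mbps.
Video: 3.527 − 0.832 = 2.695 Mbps.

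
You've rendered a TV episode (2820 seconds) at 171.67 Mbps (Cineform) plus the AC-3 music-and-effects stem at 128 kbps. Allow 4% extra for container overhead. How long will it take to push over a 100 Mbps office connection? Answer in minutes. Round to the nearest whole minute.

84 minutes

Audio: 128 kbps = 0.128 Mbps.
Total bitrate: 171.798 Mbps.
File: 171.798 Mbps × 2820 s = 484470.4 Mb.
With 4% container overhead: ×1.04. → 503849.2 Mb.
At 100 Mbps: 503849.2 / 100 = 5038.5 s ≈ 84 minutes.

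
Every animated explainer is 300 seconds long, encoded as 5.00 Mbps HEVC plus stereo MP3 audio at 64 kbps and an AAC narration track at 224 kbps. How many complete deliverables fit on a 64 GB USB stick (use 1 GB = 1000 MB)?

Audio total: 64 + 224 = 288 kbps = 0.288 Mbps.
Total bitrate: 5.288 Mbps.
Per item: 5.288 Mbps × 300 s = 1,586 Mb = 198.3 MB.
Capacity: 64 GB = 512,000 Mb; 322.74 items → 322 complete.

322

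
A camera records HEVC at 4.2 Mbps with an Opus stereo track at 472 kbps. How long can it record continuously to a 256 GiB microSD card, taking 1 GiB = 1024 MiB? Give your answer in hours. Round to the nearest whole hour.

Audio: 472 kbps = 0.472 Mbps.
Total bitrate: 4.2 + 0.472 = 4.672 Mbps.
Capacity: 256 GiB = 2,199,023 Mb.
Recording time: 2,199,023 / 4.672 = 470,681 s ≈ 131 hours.

131 hours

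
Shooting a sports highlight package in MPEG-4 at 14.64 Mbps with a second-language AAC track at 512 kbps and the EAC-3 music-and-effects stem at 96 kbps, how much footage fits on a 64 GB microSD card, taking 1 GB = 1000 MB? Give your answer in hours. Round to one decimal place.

9.3 hours

Audio total: 512 + 96 = 608 kbps = 0.608 Mbps.
Total bitrate: 14.64 + 0.608 = 15.248 Mbps.
Capacity: 64 GB = 512,000 Mb.
Recording time: 512,000 / 15.248 = 33,578 s ≈ 9.33 hours.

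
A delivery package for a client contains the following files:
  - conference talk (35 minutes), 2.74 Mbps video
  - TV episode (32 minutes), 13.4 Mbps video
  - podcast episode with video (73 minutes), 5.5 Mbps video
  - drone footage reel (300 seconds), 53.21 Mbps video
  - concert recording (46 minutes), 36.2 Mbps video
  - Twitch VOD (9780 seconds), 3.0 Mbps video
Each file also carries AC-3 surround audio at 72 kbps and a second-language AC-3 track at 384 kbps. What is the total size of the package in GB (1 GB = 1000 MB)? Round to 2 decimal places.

26.31 GB

Audio total: 72 + 384 = 456 kbps = 0.456 Mbps.
conference talk: 3.196 Mbps × 2100 s = 6711.6 Mb
TV episode: 13.856 Mbps × 1920 s = 26603.5 Mb
podcast episode with video: 5.956 Mbps × 4380 s = 26087.3 Mb
drone footage reel: 53.666 Mbps × 300 s = 16099.8 Mb
concert recording: 36.656 Mbps × 2760 s = 101170.6 Mb
Twitch VOD: 3.456 Mbps × 9780 s = 33799.7 Mb
Total: 210472.4 Mb = 26309.1 MB.
= 26.31 GB.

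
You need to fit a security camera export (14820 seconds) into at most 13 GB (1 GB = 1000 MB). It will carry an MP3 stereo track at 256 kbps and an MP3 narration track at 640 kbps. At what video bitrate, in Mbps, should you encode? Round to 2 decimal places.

Budget: 13 GB = 104000.0 Mb.
Total bitrate budget: 104000.0 Mb / 14820 s = 7.018 Mbps.
Audio total: 256 + 640 = 896 kbps = 0.896 Mbps.
Video: 7.018 − 0.896 = 6.122 Mbps.

6.12 Mbps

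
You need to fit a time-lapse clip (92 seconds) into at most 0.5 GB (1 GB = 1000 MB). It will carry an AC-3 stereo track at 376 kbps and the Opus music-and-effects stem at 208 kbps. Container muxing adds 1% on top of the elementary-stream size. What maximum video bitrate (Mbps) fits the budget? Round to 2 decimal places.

42.46 Mbps

Budget: 0.5 GB = 4000.0 Mb.
Stream payload after overhead: 4000.0 / 1.01 = 3960.4 Mb.
Total bitrate budget: 3960.4 Mb / 92 s = 43.048 Mbps.
Audio total: 376 + 208 = 584 kbps = 0.584 Mbps.
Video: 43.048 − 0.584 = 42.464 Mbps.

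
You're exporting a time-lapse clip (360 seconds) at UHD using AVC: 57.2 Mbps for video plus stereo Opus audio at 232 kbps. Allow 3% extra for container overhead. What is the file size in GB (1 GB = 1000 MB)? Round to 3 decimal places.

2.662 GB

Audio: 232 kbps = 0.232 Mbps.
Total bitrate: 57.2 + 0.232 = 57.432 Mbps.
Stream data: 57.432 Mbps × 360 s = 20675.5 Mb.
With 3% container overhead: ×1.03.
21,296 Mb ÷ 8 = 2,662 MB → 2.662 GB.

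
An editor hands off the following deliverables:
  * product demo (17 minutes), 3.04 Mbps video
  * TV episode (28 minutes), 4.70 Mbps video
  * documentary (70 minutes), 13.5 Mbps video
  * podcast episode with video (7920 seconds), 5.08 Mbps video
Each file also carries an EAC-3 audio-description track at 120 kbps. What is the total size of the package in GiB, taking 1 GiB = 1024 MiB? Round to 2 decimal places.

12.77 GiB

Audio: 120 kbps = 0.120 Mbps.
product demo: 3.160 Mbps × 1020 s = 3223.2 Mb
TV episode: 4.820 Mbps × 1680 s = 8097.6 Mb
documentary: 13.620 Mbps × 4200 s = 57204.0 Mb
podcast episode with video: 5.200 Mbps × 7920 s = 41184.0 Mb
Total: 109708.8 Mb = 13713.6 MB.
= 12.77 GiB.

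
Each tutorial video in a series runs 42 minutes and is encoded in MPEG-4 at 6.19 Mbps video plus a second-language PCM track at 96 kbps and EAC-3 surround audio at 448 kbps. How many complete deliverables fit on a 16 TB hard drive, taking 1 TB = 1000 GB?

7542

42 min = 2520 s
Audio total: 96 + 448 = 544 kbps = 0.544 Mbps.
Total bitrate: 6.734 Mbps.
Per item: 6.734 Mbps × 2520 s = 16,970 Mb = 2,121 MB.
Capacity: 16 TB = 128,000,000 Mb; 7542.86 items → 7542 complete.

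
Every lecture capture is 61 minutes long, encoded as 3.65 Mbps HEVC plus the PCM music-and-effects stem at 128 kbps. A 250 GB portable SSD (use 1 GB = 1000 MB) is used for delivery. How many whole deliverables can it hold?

61 min = 3660 s
Audio: 128 kbps = 0.128 Mbps.
Total bitrate: 3.778 Mbps.
Per item: 3.778 Mbps × 3660 s = 13,827 Mb = 1,728 MB.
Capacity: 250 GB = 2,000,000 Mb; 144.64 items → 144 complete.

144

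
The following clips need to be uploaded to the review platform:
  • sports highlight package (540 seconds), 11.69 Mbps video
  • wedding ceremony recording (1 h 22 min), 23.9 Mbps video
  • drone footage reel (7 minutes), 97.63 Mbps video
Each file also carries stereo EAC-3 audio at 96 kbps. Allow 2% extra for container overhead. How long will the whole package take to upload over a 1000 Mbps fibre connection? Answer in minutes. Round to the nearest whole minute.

Audio: 96 kbps = 0.096 Mbps.
sports highlight package: 11.786 Mbps × 540 s × 1.02 = 6491.7 Mb
wedding ceremony recording: 23.996 Mbps × 4920 s × 1.02 = 120421.5 Mb
drone footage reel: 97.726 Mbps × 420 s × 1.02 = 41865.8 Mb
Total: 168779.1 Mb = 21097.4 MB.
At 1000 Mbps: 168779.1 / 1000 = 169 s ≈ 2.81 minutes.

3 minutes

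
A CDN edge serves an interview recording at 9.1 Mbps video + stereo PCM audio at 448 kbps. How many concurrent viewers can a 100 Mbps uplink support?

10

Audio: 448 kbps = 0.448 Mbps.
Per-viewer media rate: 9.548 Mbps.
100 Mbps = 100.0 Mbps; 100.0 / 9.548 = 10.47 → 10 viewers.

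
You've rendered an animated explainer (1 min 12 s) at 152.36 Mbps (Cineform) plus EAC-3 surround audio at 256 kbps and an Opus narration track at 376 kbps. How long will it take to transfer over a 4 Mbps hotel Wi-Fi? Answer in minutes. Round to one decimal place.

1 min 12 s = 72 s
Audio total: 256 + 376 = 632 kbps = 0.632 Mbps.
Total bitrate: 152.992 Mbps.
File: 152.992 Mbps × 72 s = 11015.4 Mb.
At 4 Mbps: 11015.4 / 4 = 2753.9 s ≈ 45.9 minutes.

45.9 minutes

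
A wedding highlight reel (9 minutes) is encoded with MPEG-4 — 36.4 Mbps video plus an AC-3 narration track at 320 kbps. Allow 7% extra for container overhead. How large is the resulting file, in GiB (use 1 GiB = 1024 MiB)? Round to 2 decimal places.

2.47 GiB

9 min = 540 s
Audio: 320 kbps = 0.320 Mbps.
Total bitrate: 36.4 + 0.320 = 36.720 Mbps.
Stream data: 36.720 Mbps × 540 s = 19828.8 Mb.
With 7% container overhead: ×1.07.
21,217 Mb = 2,652,102,000 bytes ÷ 1,073,741,824 = 2.470 GiB.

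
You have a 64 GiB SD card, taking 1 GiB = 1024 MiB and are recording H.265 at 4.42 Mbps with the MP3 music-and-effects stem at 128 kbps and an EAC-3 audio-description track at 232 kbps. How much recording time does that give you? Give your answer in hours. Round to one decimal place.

31.9 hours

Audio total: 128 + 232 = 360 kbps = 0.360 Mbps.
Total bitrate: 4.42 + 0.360 = 4.780 Mbps.
Capacity: 64 GiB = 549,756 Mb.
Recording time: 549,756 / 4.780 = 115,012 s ≈ 31.9 hours.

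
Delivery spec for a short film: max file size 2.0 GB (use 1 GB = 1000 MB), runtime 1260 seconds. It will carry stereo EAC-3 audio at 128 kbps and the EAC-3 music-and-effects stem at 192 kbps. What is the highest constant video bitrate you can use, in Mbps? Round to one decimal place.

Budget: 2.0 GB = 16000.0 Mb.
Total bitrate budget: 16000.0 Mb / 1260 s = 12.698 Mbps.
Audio total: 128 + 192 = 320 kbps = 0.320 Mbps.
Video: 12.698 − 0.320 = 12.378 Mbps.

12.4 Mbps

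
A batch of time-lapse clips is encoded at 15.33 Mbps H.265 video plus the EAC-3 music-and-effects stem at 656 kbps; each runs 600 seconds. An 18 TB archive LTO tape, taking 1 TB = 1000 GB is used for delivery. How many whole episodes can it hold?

Audio: 656 kbps = 0.656 Mbps.
Total bitrate: 15.986 Mbps.
Per item: 15.986 Mbps × 600 s = 9,592 Mb = 1,199 MB.
Capacity: 18 TB = 144,000,000 Mb; 15013.14 items → 15013 complete.

15013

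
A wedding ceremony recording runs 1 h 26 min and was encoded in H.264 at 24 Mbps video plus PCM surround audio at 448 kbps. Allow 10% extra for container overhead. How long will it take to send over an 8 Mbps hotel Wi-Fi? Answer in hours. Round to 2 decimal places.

4.82 hours

1 h 26 min = 86 min = 5160 s
Audio: 448 kbps = 0.448 Mbps.
Total bitrate: 24.448 Mbps.
File: 24.448 Mbps × 5160 s = 126151.7 Mb.
With 10% container overhead: ×1.10. → 138766.8 Mb.
At 8 Mbps: 138766.8 / 8 = 17345.9 s ≈ 4.82 hours.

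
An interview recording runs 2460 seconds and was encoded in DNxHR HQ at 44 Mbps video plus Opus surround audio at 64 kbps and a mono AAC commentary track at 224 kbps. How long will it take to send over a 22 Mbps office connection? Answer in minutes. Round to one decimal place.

82.5 minutes

Audio total: 64 + 224 = 288 kbps = 0.288 Mbps.
Total bitrate: 44.288 Mbps.
File: 44.288 Mbps × 2460 s = 108948.5 Mb.
At 22 Mbps: 108948.5 / 22 = 4952.2 s ≈ 82.5 minutes.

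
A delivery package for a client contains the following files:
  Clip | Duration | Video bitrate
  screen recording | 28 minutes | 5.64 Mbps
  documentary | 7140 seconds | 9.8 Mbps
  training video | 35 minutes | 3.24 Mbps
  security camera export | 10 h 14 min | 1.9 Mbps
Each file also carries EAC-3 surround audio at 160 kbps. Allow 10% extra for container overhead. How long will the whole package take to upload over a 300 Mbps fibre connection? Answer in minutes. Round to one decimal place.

Audio: 160 kbps = 0.160 Mbps.
screen recording: 5.800 Mbps × 1680 s × 1.10 = 10718.4 Mb
documentary: 9.960 Mbps × 7140 s × 1.10 = 78225.8 Mb
training video: 3.400 Mbps × 2100 s × 1.10 = 7854.0 Mb
security camera export: 2.060 Mbps × 36840 s × 1.10 = 83479.4 Mb
Total: 180277.7 Mb = 22534.7 MB.
At 300 Mbps: 180277.7 / 300 = 601 s ≈ 10 minutes.

10.0 minutes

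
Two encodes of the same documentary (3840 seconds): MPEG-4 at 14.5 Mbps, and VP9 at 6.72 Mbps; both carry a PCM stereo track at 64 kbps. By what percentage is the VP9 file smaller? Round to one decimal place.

Audio: 64 kbps = 0.064 Mbps.
MPEG-4: 14.564 Mbps × 3840 s = 55925.8 Mb = 6.991 GB.
VP9: 6.784 Mbps × 3840 s = 26050.6 Mb = 3.256 GB.
Reduction: (1 − 3.256/6.991) × 100 = 53.42%.

53.4%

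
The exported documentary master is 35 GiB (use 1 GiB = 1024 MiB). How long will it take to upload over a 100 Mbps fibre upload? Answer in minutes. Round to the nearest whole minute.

File: 35 GiB = 300647.7 Mb.
At 100 Mbps: 300647.7 / 100 = 3006.5 s ≈ 50.1 minutes.

50 minutes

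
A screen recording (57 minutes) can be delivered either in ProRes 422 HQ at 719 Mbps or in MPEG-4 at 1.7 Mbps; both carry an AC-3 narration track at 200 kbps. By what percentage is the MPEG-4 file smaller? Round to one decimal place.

99.7%

57 min = 3420 s
Audio: 200 kbps = 0.200 Mbps.
ProRes 422 HQ: 719.200 Mbps × 3420 s = 2459664.0 Mb = 286.343 GiB.
MPEG-4: 1.900 Mbps × 3420 s = 6498.0 Mb = 0.756 GiB.
Reduction: (1 − 0.756/286.343) × 100 = 99.74%.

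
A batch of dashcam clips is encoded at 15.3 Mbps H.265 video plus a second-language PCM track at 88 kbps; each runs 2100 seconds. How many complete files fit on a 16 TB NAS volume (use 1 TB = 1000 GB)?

Audio: 88 kbps = 0.088 Mbps.
Total bitrate: 15.388 Mbps.
Per item: 15.388 Mbps × 2100 s = 32,315 Mb = 4,039 MB.
Capacity: 16 TB = 128,000,000 Mb; 3961.03 items → 3961 complete.

3961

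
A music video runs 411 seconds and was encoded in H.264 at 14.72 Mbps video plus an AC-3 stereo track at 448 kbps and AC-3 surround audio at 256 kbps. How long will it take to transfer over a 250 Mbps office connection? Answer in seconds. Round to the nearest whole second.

Audio total: 448 + 256 = 704 kbps = 0.704 Mbps.
Total bitrate: 15.424 Mbps.
File: 15.424 Mbps × 411 s = 6339.3 Mb.
At 250 Mbps: 6339.3 / 250 = 25.4 s ≈ 25.4 seconds.

25 seconds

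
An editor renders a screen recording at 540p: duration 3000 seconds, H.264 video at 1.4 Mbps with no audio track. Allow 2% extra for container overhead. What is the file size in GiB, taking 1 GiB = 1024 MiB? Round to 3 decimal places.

Total bitrate: 1.4 Mbps.
Stream data: 1.400 Mbps × 3000 s = 4200.0 Mb.
With 2% container overhead: ×1.02.
4,284 Mb = 535,500,000 bytes ÷ 1,073,741,824 = 0.4987 GiB.

0.499 GiB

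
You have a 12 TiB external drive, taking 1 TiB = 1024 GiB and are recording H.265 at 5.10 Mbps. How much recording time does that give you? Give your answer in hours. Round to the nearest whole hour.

5749 hours

Capacity: 12 TiB = 105,553,116 Mb.
Recording time: 105,553,116 / 5.100 = 20,696,689 s ≈ 5,749 hours.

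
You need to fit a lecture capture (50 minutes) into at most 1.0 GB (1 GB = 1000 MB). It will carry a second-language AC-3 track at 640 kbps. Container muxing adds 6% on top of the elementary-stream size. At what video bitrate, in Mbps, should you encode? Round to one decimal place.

1.9 Mbps

Budget: 1.0 GB = 8000.0 Mb.
Stream payload after overhead: 8000.0 / 1.06 = 7547.2 Mb.
50 min = 3000 s
Total bitrate budget: 7547.2 Mb / 3000 s = 2.516 Mbps.
Audio: 640 kbps = 0.640 Mbps.
Video: 2.516 − 0.640 = 1.876 Mbps.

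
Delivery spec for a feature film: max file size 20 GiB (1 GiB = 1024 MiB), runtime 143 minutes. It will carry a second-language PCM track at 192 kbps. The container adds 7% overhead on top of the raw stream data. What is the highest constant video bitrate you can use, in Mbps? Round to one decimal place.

Budget: 20 GiB = 171798.7 Mb.
Stream payload after overhead: 171798.7 / 1.07 = 160559.5 Mb.
143 min = 8580 s
Total bitrate budget: 160559.5 Mb / 8580 s = 18.713 Mbps.
Audio: 192 kbps = 0.192 Mbps.
Video: 18.713 − 0.192 = 18.521 Mbps.

18.5 Mbps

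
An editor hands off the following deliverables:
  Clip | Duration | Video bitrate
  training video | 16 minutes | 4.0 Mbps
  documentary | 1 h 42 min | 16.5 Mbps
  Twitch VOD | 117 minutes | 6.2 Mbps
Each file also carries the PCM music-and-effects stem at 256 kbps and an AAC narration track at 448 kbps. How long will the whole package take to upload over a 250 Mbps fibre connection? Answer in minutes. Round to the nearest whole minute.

11 minutes

Audio total: 256 + 448 = 704 kbps = 0.704 Mbps.
training video: 4.704 Mbps × 960 s = 4515.8 Mb
documentary: 17.204 Mbps × 6120 s = 105288.5 Mb
Twitch VOD: 6.904 Mbps × 7020 s = 48466.1 Mb
Total: 158270.4 Mb = 19783.8 MB.
At 250 Mbps: 158270.4 / 250 = 633 s ≈ 10.6 minutes.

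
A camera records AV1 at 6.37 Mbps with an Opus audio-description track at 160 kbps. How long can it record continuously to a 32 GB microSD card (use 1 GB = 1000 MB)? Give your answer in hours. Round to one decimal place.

10.9 hours

Audio: 160 kbps = 0.160 Mbps.
Total bitrate: 6.37 + 0.160 = 6.530 Mbps.
Capacity: 32 GB = 256,000 Mb.
Recording time: 256,000 / 6.530 = 39,204 s ≈ 10.9 hours.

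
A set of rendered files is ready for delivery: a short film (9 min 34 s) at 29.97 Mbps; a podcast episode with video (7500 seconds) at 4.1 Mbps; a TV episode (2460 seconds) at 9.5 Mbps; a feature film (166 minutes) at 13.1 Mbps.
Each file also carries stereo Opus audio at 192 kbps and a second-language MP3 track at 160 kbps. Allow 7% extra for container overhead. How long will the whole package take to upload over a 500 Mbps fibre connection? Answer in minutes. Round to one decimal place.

Audio total: 192 + 160 = 352 kbps = 0.352 Mbps.
short film: 30.322 Mbps × 574 s × 1.07 = 18623.2 Mb
podcast episode with video: 4.452 Mbps × 7500 s × 1.07 = 35727.3 Mb
TV episode: 9.852 Mbps × 2460 s × 1.07 = 25932.4 Mb
feature film: 13.452 Mbps × 9960 s × 1.07 = 143360.7 Mb
Total: 223643.6 Mb = 27955.4 MB.
At 500 Mbps: 223643.6 / 500 = 447 s ≈ 7.45 minutes.

7.5 minutes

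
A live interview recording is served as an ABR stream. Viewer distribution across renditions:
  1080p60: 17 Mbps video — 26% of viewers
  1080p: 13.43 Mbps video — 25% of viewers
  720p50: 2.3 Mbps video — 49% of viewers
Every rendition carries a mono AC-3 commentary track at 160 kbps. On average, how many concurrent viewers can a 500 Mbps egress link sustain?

Audio: 160 kbps = 0.160 Mbps.
Average per-viewer bitrate: 0.26×17.160 + 0.25×13.590 + 0.49×2.460 = 9.065 Mbps.
500 Mbps = 500.0 Mbps; 500.0 / 9.065 = 55.16 → 55.

55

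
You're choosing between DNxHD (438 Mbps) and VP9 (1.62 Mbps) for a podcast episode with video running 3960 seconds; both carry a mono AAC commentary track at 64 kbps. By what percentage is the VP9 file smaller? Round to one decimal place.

99.6%

Audio: 64 kbps = 0.064 Mbps.
DNxHD: 438.064 Mbps × 3960 s = 1734733.4 Mb = 216.842 GB.
VP9: 1.684 Mbps × 3960 s = 6668.6 Mb = 0.834 GB.
Reduction: (1 − 0.834/216.842) × 100 = 99.62%.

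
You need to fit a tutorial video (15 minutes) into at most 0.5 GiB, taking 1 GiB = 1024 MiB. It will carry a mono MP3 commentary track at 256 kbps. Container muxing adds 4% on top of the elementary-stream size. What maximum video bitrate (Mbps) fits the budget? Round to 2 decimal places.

Budget: 0.5 GiB = 4295.0 Mb.
Stream payload after overhead: 4295.0 / 1.04 = 4129.8 Mb.
15 min = 900 s
Total bitrate budget: 4129.8 Mb / 900 s = 4.589 Mbps.
Audio: 256 kbps = 0.256 Mbps.
Video: 4.589 − 0.256 = 4.333 Mbps.

4.33 Mbps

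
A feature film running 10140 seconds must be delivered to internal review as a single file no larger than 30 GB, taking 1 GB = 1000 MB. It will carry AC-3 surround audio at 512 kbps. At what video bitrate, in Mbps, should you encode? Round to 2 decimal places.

Budget: 30 GB = 240000.0 Mb.
Total bitrate budget: 240000.0 Mb / 10140 s = 23.669 Mbps.
Audio: 512 kbps = 0.512 Mbps.
Video: 23.669 − 0.512 = 23.157 Mbps.

23.16 Mbps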